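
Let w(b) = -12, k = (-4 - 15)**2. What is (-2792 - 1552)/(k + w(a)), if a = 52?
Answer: -4344/349 ≈ -12.447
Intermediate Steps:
k = 361 (k = (-19)**2 = 361)
(-2792 - 1552)/(k + w(a)) = (-2792 - 1552)/(361 - 12) = -4344/349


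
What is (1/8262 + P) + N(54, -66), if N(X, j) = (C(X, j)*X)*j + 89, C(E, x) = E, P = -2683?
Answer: -1611503099/8262 ≈ -1.9505e+5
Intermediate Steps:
N(X, j) = 89 + j*X² (N(X, j) = (X*X)*j + 89 = X²*j + 89 = j*X² + 89 = 89 + j*X²)
(1/8262 + P) + N(54, -66) = (1/8262 - 2683) + (89 - 66*54²) = (1/8262 - 2683) + (89 - 66*2916) = -22166945/8262 + (89 - 192456) = -22166945/8262 - 192367 = -1611503099/8262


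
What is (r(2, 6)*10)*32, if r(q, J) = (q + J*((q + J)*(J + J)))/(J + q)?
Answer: 23120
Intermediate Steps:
r(q, J) = (q + 2*J**2*(J + q))/(J + q) (r(q, J) = (q + J*((J + q)*(2*J)))/(J + q) = (q + J*(2*J*(J + q)))/(J + q) = (q + 2*J**2*(J + q))/(J + q))
(r(2, 6)*10)*32 = (((2 + 2*6**3 + 2*2*6**2)/(6 + 2))*10)*32 = (((2 + 2*216 + 2*2*36)/8)*10)*32 = (((2 + 432 + 144)/8)*10)*32 = (((1/8)*578)*10)*32 = ((289/4)*10)*32 = (1445/2)*32 = 23120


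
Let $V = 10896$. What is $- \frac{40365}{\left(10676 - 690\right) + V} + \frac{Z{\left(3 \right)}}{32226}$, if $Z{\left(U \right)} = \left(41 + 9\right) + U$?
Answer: $- \frac{324923936}{168235833} \approx -1.9314$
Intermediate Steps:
$Z{\left(U \right)} = 50 + U$
$- \frac{40365}{\left(10676 - 690\right) + V} + \frac{Z{\left(3 \right)}}{32226} = - \frac{40365}{\left(10676 - 690\right) + 10896} + \frac{50 + 3}{32226} = - \frac{40365}{9986 + 10896} + 53 \cdot \frac{1}{32226} = - \frac{40365}{20882} + \frac{53}{32226} = - \frac{324923936}{168235833}$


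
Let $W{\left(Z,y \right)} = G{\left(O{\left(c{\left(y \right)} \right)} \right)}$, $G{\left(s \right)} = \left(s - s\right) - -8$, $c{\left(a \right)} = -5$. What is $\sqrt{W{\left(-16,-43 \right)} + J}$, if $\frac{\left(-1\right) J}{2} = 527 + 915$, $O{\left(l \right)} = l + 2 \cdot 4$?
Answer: $2 i \sqrt{719} \approx 53.628 i$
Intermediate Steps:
$O{\left(l \right)} = 8 + l$ ($O{\left(l \right)} = l + 8 = 8 + l$)
$G{\left(s \right)} = 8$ ($G{\left(s \right)} = 0 + 8 = 8$)
$W{\left(Z,y \right)} = 8$
$J = -2884$ ($J = - 2 \left(527 + 915\right) = \left(-2\right) 1442 = -2884$)
$\sqrt{W{\left(-16,-43 \right)} + J} = \sqrt{8 - 2884} = \sqrt{-2876} = 2 i \sqrt{719}$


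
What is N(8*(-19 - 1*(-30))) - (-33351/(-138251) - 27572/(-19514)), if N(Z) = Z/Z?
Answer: -882418986/1348915007 ≈ -0.65417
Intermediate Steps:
N(Z) = 1
N(8*(-19 - 1*(-30))) - (-33351/(-138251) - 27572/(-19514)) = 1 - (-33351/(-138251) - 27572/(-19514)) = 1 - (-33351*(-1/138251) - 27572*(-1/19514)) = 1 - (33351/138251 + 13786/9757) = 1 - 1*2231333993/1348915007 = 1 - 2231333993/1348915007 = -882418986/1348915007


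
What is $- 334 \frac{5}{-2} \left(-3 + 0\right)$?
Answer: $-2505$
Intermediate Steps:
$- 334 \frac{5}{-2} \left(-3 + 0\right) = - 334 \cdot 5 \left(- \frac{1}{2}\right) \left(-3\right) = - 334 \left(\left(- \frac{5}{2}\right) \left(-3\right)\right) = \left(-334\right) \frac{15}{2} = -2505$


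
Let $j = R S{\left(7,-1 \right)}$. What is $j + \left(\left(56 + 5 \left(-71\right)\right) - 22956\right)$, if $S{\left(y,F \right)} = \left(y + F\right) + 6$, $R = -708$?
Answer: $-31751$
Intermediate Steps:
$S{\left(y,F \right)} = 6 + F + y$ ($S{\left(y,F \right)} = \left(F + y\right) + 6 = 6 + F + y$)
$j = -8496$ ($j = - 708 \left(6 - 1 + 7\right) = \left(-708\right) 12 = -8496$)
$j + \left(\left(56 + 5 \left(-71\right)\right) - 22956\right) = -8496 + \left(\left(56 + 5 \left(-71\right)\right) - 22956\right) = -8496 + \left(\left(56 - 355\right) - 22956\right) = -8496 - 23255 = -31751$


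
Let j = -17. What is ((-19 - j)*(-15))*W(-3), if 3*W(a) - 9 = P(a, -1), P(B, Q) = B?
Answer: 60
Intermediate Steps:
W(a) = 3 + a/3
((-19 - j)*(-15))*W(-3) = ((-19 - 1*(-17))*(-15))*(3 + (1/3)*(-3)) = ((-19 + 17)*(-15))*(3 - 1) = -2*(-15)*2 = 30*2 = 60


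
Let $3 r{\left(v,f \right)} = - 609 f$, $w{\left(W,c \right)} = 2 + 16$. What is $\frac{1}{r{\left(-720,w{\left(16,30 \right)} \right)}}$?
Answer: $- \frac{1}{3654} \approx -0.00027367$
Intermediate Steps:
$w{\left(W,c \right)} = 18$
$r{\left(v,f \right)} = - 203 f$ ($r{\left(v,f \right)} = \frac{\left(-609\right) f}{3} = - 203 f$)
$\frac{1}{r{\left(-720,w{\left(16,30 \right)} \right)}} = \frac{1}{\left(-203\right) 18} = \frac{1}{-3654} = - \frac{1}{3654}$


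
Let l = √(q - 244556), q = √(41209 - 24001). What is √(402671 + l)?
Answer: √(402671 + I*√2*√(122278 - 3*√478)) ≈ 634.56 + 0.39*I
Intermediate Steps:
q = 6*√478 (q = √17208 = 6*√478 ≈ 131.18)
l = √(-244556 + 6*√478) (l = √(6*√478 - 244556) = √(-244556 + 6*√478) ≈ 494.39*I)
√(402671 + l) = √(402671 + √(-244556 + 6*√478))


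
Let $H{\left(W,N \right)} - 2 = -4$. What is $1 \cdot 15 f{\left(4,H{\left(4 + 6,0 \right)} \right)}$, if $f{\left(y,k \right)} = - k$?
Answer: $30$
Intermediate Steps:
$H{\left(W,N \right)} = -2$ ($H{\left(W,N \right)} = 2 - 4 = -2$)
$1 \cdot 15 f{\left(4,H{\left(4 + 6,0 \right)} \right)} = 1 \cdot 15 \left(\left(-1\right) \left(-2\right)\right) = 15 \cdot 2 = 30$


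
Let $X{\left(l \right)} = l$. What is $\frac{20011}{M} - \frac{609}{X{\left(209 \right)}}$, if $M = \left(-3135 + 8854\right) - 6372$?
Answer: $- \frac{4579976}{136477} \approx -33.559$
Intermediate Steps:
$M = -653$ ($M = 5719 - 6372 = -653$)
$\frac{20011}{M} - \frac{609}{X{\left(209 \right)}} = \frac{20011}{-653} - \frac{609}{209} = 20011 \left(- \frac{1}{653}\right) - \frac{609}{209} = - \frac{20011}{653} - \frac{609}{209} = - \frac{4579976}{136477}$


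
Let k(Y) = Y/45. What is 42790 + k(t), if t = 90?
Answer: 42792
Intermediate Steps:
k(Y) = Y/45 (k(Y) = Y*(1/45) = Y/45)
42790 + k(t) = 42790 + (1/45)*90 = 42790 + 2 = 42792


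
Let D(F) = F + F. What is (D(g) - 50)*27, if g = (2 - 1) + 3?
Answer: -1134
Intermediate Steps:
g = 4 (g = 1 + 3 = 4)
D(F) = 2*F
(D(g) - 50)*27 = (2*4 - 50)*27 = (8 - 50)*27 = -42*27 = -1134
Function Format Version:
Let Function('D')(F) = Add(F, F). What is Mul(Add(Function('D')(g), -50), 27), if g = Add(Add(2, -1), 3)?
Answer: -1134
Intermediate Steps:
g = 4 (g = Add(1, 3) = 4)
Function('D')(F) = Mul(2, F)
Mul(Add(Function('D')(g), -50), 27) = Mul(Add(Mul(2, 4), -50), 27) = Mul(Add(8, -50), 27) = Mul(-42, 27) = -1134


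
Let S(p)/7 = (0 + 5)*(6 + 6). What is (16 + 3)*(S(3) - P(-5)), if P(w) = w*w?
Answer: 7505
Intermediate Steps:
S(p) = 420 (S(p) = 7*((0 + 5)*(6 + 6)) = 7*(5*12) = 7*60 = 420)
P(w) = w²
(16 + 3)*(S(3) - P(-5)) = (16 + 3)*(420 - 1*(-5)²) = 19*(420 - 1*25) = 19*(420 - 25) = 19*395 = 7505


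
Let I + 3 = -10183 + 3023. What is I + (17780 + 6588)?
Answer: 17205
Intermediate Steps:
I = -7163 (I = -3 + (-10183 + 3023) = -3 - 7160 = -7163)
I + (17780 + 6588) = -7163 + (17780 + 6588) = -7163 + 24368 = 17205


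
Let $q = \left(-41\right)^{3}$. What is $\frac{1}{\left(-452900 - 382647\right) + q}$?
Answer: $- \frac{1}{904468} \approx -1.1056 \cdot 10^{-6}$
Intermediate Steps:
$q = -68921$
$\frac{1}{\left(-452900 - 382647\right) + q} = \frac{1}{\left(-452900 - 382647\right) - 68921} = \frac{1}{-835547 - 68921} = \frac{1}{-904468} = - \frac{1}{904468}$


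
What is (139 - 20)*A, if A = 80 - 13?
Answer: 7973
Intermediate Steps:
A = 67
(139 - 20)*A = (139 - 20)*67 = 119*67 = 7973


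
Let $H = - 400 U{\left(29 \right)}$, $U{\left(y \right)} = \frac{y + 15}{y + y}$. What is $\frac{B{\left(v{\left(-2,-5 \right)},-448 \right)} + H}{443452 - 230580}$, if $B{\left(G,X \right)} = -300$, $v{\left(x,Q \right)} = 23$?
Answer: $- \frac{4375}{1543322} \approx -0.0028348$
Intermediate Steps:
$U{\left(y \right)} = \frac{15 + y}{2 y}$
$H = - \frac{8800}{29}$ ($H = - 400 \frac{15 + 29}{2 \cdot 29} = - 400 \cdot \frac{1}{2} \cdot \frac{1}{29} \cdot 44 = \left(-400\right) \frac{22}{29} = - \frac{8800}{29} \approx -303.45$)
$\frac{B{\left(v{\left(-2,-5 \right)},-448 \right)} + H}{443452 - 230580} = \frac{-300 - \frac{8800}{29}}{443452 - 230580} = - \frac{17500}{29 \cdot 212872} = \left(- \frac{17500}{29}\right) \frac{1}{212872} = - \frac{4375}{1543322}$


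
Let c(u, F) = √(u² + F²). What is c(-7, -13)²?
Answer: 218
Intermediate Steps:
c(u, F) = √(F² + u²)
c(-7, -13)² = (√((-13)² + (-7)²))² = (√(169 + 49))² = (√218)² = 218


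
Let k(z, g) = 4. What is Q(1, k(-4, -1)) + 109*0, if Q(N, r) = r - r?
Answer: 0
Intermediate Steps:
Q(N, r) = 0
Q(1, k(-4, -1)) + 109*0 = 0 + 109*0 = 0 + 0 = 0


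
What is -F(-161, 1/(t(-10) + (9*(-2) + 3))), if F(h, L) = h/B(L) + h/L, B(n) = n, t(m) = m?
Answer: -8050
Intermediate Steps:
F(h, L) = 2*h/L (F(h, L) = h/L + h/L = 2*h/L)
-F(-161, 1/(t(-10) + (9*(-2) + 3))) = -2*(-161)/(1/(-10 + (9*(-2) + 3))) = -2*(-161)/(1/(-10 + (-18 + 3))) = -2*(-161)/(1/(-10 - 15)) = -2*(-161)/(1/(-25)) = -2*(-161)/(-1/25) = -2*(-161)*(-25) = -1*8050 = -8050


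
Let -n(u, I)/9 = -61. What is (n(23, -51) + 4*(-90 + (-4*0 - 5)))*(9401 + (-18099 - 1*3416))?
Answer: -2047266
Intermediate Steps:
n(u, I) = 549 (n(u, I) = -9*(-61) = 549)
(n(23, -51) + 4*(-90 + (-4*0 - 5)))*(9401 + (-18099 - 1*3416)) = (549 + 4*(-90 + (-4*0 - 5)))*(9401 + (-18099 - 1*3416)) = (549 + 4*(-90 + (0 - 5)))*(9401 + (-18099 - 3416)) = (549 + 4*(-90 - 5))*(9401 - 21515) = (549 + 4*(-95))*(-12114) = (549 - 380)*(-12114) = 169*(-12114) = -2047266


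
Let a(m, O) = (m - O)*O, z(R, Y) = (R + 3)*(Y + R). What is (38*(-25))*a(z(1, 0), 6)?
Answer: 11400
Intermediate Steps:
z(R, Y) = (3 + R)*(R + Y)
a(m, O) = O*(m - O)
(38*(-25))*a(z(1, 0), 6) = (38*(-25))*(6*((1² + 3*1 + 3*0 + 1*0) - 1*6)) = -5700*((1 + 3 + 0 + 0) - 6) = -5700*(4 - 6) = -5700*(-2) = -950*(-12) = 11400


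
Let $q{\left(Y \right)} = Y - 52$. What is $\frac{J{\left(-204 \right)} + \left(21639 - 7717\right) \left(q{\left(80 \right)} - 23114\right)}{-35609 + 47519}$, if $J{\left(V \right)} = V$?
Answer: $- \frac{160701748}{5955} \approx -26986.0$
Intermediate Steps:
$q{\left(Y \right)} = -52 + Y$
$\frac{J{\left(-204 \right)} + \left(21639 - 7717\right) \left(q{\left(80 \right)} - 23114\right)}{-35609 + 47519} = \frac{-204 + \left(21639 - 7717\right) \left(\left(-52 + 80\right) - 23114\right)}{-35609 + 47519} = \frac{-204 + 13922 \left(28 - 23114\right)}{11910} = \left(-204 + 13922 \left(-23086\right)\right) \frac{1}{11910} = \left(-204 - 321403292\right) \frac{1}{11910} = \left(-321403496\right) \frac{1}{11910} = - \frac{160701748}{5955}$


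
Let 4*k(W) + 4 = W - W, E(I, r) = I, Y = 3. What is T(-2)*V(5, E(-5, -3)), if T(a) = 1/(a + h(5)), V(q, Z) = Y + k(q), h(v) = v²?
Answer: 2/23 ≈ 0.086957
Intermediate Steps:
k(W) = -1 (k(W) = -1 + (W - W)/4 = -1 + (¼)*0 = -1 + 0 = -1)
V(q, Z) = 2 (V(q, Z) = 3 - 1 = 2)
T(a) = 1/(25 + a) (T(a) = 1/(a + 5²) = 1/(a + 25) = 1/(25 + a))
T(-2)*V(5, E(-5, -3)) = 2/(25 - 2) = 2/23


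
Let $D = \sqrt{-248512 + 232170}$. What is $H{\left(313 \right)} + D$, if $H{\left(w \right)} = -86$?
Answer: $-86 + i \sqrt{16342} \approx -86.0 + 127.84 i$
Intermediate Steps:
$D = i \sqrt{16342}$ ($D = \sqrt{-16342} = i \sqrt{16342} \approx 127.84 i$)
$H{\left(313 \right)} + D = -86 + i \sqrt{16342}$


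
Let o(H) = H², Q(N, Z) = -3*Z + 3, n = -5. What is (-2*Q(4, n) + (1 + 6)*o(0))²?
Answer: 1296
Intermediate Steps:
Q(N, Z) = 3 - 3*Z
(-2*Q(4, n) + (1 + 6)*o(0))² = (-2*(3 - 3*(-5)) + (1 + 6)*0²)² = (-2*(3 + 15) + 7*0)² = (-2*18 + 0)² = (-36 + 0)² = (-36)² = 1296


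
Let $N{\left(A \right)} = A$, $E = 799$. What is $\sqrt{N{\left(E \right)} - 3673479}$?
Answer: $2 i \sqrt{918170} \approx 1916.4 i$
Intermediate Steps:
$\sqrt{N{\left(E \right)} - 3673479} = \sqrt{799 - 3673479} = \sqrt{-3672680} = 2 i \sqrt{918170}$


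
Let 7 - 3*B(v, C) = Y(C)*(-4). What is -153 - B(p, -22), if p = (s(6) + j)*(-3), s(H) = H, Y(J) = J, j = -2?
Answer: -126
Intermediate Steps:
p = -12 (p = (6 - 2)*(-3) = 4*(-3) = -12)
B(v, C) = 7/3 + 4*C/3 (B(v, C) = 7/3 - C*(-4)/3 = 7/3 - (-4)*C/3 = 7/3 + 4*C/3)
-153 - B(p, -22) = -153 - (7/3 + (4/3)*(-22)) = -153 - (7/3 - 88/3) = -153 - 1*(-27) = -153 + 27 = -126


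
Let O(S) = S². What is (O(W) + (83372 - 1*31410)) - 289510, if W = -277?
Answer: -160819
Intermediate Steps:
(O(W) + (83372 - 1*31410)) - 289510 = ((-277)² + (83372 - 1*31410)) - 289510 = (76729 + (83372 - 31410)) - 289510 = (76729 + 51962) - 289510 = 128691 - 289510 = -160819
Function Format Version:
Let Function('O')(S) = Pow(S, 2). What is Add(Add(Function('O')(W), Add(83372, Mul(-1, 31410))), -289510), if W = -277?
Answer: -160819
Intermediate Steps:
Add(Add(Function('O')(W), Add(83372, Mul(-1, 31410))), -289510) = Add(Add(Pow(-277, 2), Add(83372, Mul(-1, 31410))), -289510) = Add(Add(76729, Add(83372, -31410)), -289510) = Add(Add(76729, 51962), -289510) = Add(128691, -289510) = -160819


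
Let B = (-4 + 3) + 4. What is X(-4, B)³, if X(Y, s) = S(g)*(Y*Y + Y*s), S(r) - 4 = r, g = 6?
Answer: 64000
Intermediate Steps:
S(r) = 4 + r
B = 3 (B = -1 + 4 = 3)
X(Y, s) = 10*Y² + 10*Y*s (X(Y, s) = (4 + 6)*(Y*Y + Y*s) = 10*(Y² + Y*s) = 10*Y² + 10*Y*s)
X(-4, B)³ = (10*(-4)*(-4 + 3))³ = (10*(-4)*(-1))³ = 40³ = 64000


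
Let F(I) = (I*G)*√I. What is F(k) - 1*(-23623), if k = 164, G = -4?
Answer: 23623 - 1312*√41 ≈ 15222.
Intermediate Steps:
F(I) = -4*I^(3/2) (F(I) = (I*(-4))*√I = (-4*I)*√I = -4*I^(3/2))
F(k) - 1*(-23623) = -1312*√41 - 1*(-23623) = -1312*√41 + 23623 = 23623 - 1312*√41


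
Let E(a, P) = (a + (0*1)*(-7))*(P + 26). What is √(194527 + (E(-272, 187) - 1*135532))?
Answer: √1059 ≈ 32.542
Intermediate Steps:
E(a, P) = a*(26 + P) (E(a, P) = (a + 0*(-7))*(26 + P) = (a + 0)*(26 + P) = a*(26 + P))
√(194527 + (E(-272, 187) - 1*135532)) = √(194527 + (-272*(26 + 187) - 1*135532)) = √(194527 + (-272*213 - 135532)) = √(194527 + (-57936 - 135532)) = √(194527 - 193468) = √1059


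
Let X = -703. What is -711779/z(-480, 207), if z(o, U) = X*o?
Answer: -711779/337440 ≈ -2.1093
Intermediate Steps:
z(o, U) = -703*o
-711779/z(-480, 207) = -711779/((-703*(-480))) = -711779/337440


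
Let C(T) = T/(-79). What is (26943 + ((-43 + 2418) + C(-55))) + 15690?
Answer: 3555687/79 ≈ 45009.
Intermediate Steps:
C(T) = -T/79 (C(T) = T*(-1/79) = -T/79)
(26943 + ((-43 + 2418) + C(-55))) + 15690 = (26943 + ((-43 + 2418) - 1/79*(-55))) + 15690 = (26943 + (2375 + 55/79)) + 15690 = (26943 + 187680/79) + 15690 = 2316177/79 + 15690 = 3555687/79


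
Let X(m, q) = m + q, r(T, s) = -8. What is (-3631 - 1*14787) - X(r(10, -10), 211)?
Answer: -18621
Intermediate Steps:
(-3631 - 1*14787) - X(r(10, -10), 211) = (-3631 - 1*14787) - (-8 + 211) = (-3631 - 14787) - 1*203 = -18418 - 203 = -18621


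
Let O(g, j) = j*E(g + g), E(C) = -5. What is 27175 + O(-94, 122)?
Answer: 26565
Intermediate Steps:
O(g, j) = -5*j (O(g, j) = j*(-5) = -5*j)
27175 + O(-94, 122) = 27175 - 5*122 = 27175 - 610 = 26565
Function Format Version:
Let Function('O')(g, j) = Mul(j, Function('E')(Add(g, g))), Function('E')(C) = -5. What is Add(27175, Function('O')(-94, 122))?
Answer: 26565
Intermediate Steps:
Function('O')(g, j) = Mul(-5, j) (Function('O')(g, j) = Mul(j, -5) = Mul(-5, j))
Add(27175, Function('O')(-94, 122)) = Add(27175, Mul(-5, 122)) = Add(27175, -610) = 26565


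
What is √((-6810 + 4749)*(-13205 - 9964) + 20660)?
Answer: √47771969 ≈ 6911.7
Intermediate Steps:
√((-6810 + 4749)*(-13205 - 9964) + 20660) = √(-2061*(-23169) + 20660) = √(47751309 + 20660) = √47771969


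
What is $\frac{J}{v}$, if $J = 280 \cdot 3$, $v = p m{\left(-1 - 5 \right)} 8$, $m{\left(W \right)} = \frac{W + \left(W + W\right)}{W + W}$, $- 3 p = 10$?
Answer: $-21$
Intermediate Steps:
$p = - \frac{10}{3}$ ($p = \left(- \frac{1}{3}\right) 10 = - \frac{10}{3} \approx -3.3333$)
$m{\left(W \right)} = \frac{3}{2}$ ($m{\left(W \right)} = \frac{W + 2 W}{2 W} = 3 W \frac{1}{2 W} = \frac{3}{2}$)
$v = -40$ ($v = \left(- \frac{10}{3}\right) \frac{3}{2} \cdot 8 = \left(-5\right) 8 = -40$)
$J = 840$
$\frac{J}{v} = \frac{840}{-40} = 840 \left(- \frac{1}{40}\right) = -21$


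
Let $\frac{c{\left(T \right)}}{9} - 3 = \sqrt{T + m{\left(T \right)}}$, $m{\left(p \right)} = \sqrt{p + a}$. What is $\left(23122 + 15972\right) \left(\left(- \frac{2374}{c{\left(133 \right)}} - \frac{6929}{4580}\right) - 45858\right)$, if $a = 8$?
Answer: $- \frac{4105584814243}{2290} - \frac{92809156}{27 + 9 \sqrt{133 + \sqrt{141}}} \approx -1.7935 \cdot 10^{9}$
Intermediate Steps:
$m{\left(p \right)} = \sqrt{8 + p}$ ($m{\left(p \right)} = \sqrt{p + 8} = \sqrt{8 + p}$)
$c{\left(T \right)} = 27 + 9 \sqrt{T + \sqrt{8 + T}}$
$\left(23122 + 15972\right) \left(\left(- \frac{2374}{c{\left(133 \right)}} - \frac{6929}{4580}\right) - 45858\right) = \left(23122 + 15972\right) \left(\left(- \frac{2374}{27 + 9 \sqrt{133 + \sqrt{8 + 133}}} - \frac{6929}{4580}\right) - 45858\right) = 39094 \left(\left(- \frac{2374}{27 + 9 \sqrt{133 + \sqrt{141}}} - \frac{6929}{4580}\right) - 45858\right) = 39094 \left(\left(- \frac{6929}{4580} - \frac{2374}{27 + 9 \sqrt{133 + \sqrt{141}}}\right) - 45858\right) = 39094 \left(- \frac{210036569}{4580} - \frac{2374}{27 + 9 \sqrt{133 + \sqrt{141}}}\right) = - \frac{4105584814243}{2290} - \frac{92809156}{27 + 9 \sqrt{133 + \sqrt{141}}}$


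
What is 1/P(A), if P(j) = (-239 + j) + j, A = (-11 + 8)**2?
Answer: -1/221 ≈ -0.0045249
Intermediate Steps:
A = 9 (A = (-3)**2 = 9)
P(j) = -239 + 2*j
1/P(A) = 1/(-239 + 2*9) = 1/(-239 + 18) = 1/(-221) = -1/221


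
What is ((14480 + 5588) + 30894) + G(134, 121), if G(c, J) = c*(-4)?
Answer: 50426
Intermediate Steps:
G(c, J) = -4*c
((14480 + 5588) + 30894) + G(134, 121) = ((14480 + 5588) + 30894) - 4*134 = (20068 + 30894) - 536 = 50962 - 536 = 50426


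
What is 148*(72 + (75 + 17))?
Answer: 24272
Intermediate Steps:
148*(72 + (75 + 17)) = 148*(72 + 92) = 148*164 = 24272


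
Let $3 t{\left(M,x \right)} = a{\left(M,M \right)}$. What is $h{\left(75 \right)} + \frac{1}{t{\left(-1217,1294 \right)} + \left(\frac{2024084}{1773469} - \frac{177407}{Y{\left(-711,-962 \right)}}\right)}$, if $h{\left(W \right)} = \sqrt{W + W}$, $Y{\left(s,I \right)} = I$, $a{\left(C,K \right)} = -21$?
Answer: $\frac{1706077178}{304630443445} + 5 \sqrt{6} \approx 12.253$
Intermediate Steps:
$t{\left(M,x \right)} = -7$ ($t{\left(M,x \right)} = \frac{1}{3} \left(-21\right) = -7$)
$h{\left(W \right)} = \sqrt{2} \sqrt{W}$ ($h{\left(W \right)} = \sqrt{2 W} = \sqrt{2} \sqrt{W}$)
$h{\left(75 \right)} + \frac{1}{t{\left(-1217,1294 \right)} + \left(\frac{2024084}{1773469} - \frac{177407}{Y{\left(-711,-962 \right)}}\right)} = \sqrt{2} \sqrt{75} + \frac{1}{-7 + \left(\frac{2024084}{1773469} - \frac{177407}{-962}\right)} = \sqrt{2} \cdot 5 \sqrt{3} + \frac{1}{-7 + \left(2024084 \cdot \frac{1}{1773469} - - \frac{177407}{962}\right)} = 5 \sqrt{6} + \frac{1}{-7 + \left(\frac{2024084}{1773469} + \frac{177407}{962}\right)} = 5 \sqrt{6} + \frac{1}{-7 + \frac{316572983691}{1706077178}} = 5 \sqrt{6} + \frac{1}{\frac{304630443445}{1706077178}} = 5 \sqrt{6} + \frac{1706077178}{304630443445} = \frac{1706077178}{304630443445} + 5 \sqrt{6}$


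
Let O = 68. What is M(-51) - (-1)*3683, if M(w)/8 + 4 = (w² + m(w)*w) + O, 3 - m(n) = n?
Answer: 2971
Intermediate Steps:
m(n) = 3 - n
M(w) = 512 + 8*w² + 8*w*(3 - w) (M(w) = -32 + 8*((w² + (3 - w)*w) + 68) = -32 + 8*((w² + w*(3 - w)) + 68) = -32 + 8*(68 + w² + w*(3 - w)) = -32 + (544 + 8*w² + 8*w*(3 - w)) = 512 + 8*w² + 8*w*(3 - w))
M(-51) - (-1)*3683 = (512 + 24*(-51)) - (-1)*3683 = (512 - 1224) - 1*(-3683) = -712 + 3683 = 2971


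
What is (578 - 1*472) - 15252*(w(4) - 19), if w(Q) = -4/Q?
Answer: 305146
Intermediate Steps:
(578 - 1*472) - 15252*(w(4) - 19) = (578 - 1*472) - 15252*(-4/4 - 19) = (578 - 472) - 15252*(-4*¼ - 19) = 106 - 15252*(-1 - 19) = 106 - 15252*(-20) = 106 - 1271*(-240) = 106 + 305040 = 305146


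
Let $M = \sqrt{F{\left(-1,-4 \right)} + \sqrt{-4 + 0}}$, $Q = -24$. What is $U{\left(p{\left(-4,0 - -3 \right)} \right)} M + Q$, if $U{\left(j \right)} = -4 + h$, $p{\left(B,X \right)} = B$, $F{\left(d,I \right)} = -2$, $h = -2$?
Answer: $-24 - 6 \sqrt{-2 + 2 i} \approx -27.862 - 9.3226 i$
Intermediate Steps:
$U{\left(j \right)} = -6$ ($U{\left(j \right)} = -4 - 2 = -6$)
$M = \sqrt{-2 + 2 i}$ ($M = \sqrt{-2 + \sqrt{-4 + 0}} = \sqrt{-2 + \sqrt{-4}} = \sqrt{-2 + 2 i} \approx 0.64359 + 1.5538 i$)
$U{\left(p{\left(-4,0 - -3 \right)} \right)} M + Q = - 6 \sqrt{-2 + 2 i} - 24 = -24 - 6 \sqrt{-2 + 2 i}$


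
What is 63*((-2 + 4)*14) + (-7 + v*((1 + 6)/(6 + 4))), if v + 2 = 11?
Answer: 17633/10 ≈ 1763.3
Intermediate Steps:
v = 9 (v = -2 + 11 = 9)
63*((-2 + 4)*14) + (-7 + v*((1 + 6)/(6 + 4))) = 63*((-2 + 4)*14) + (-7 + 9*((1 + 6)/(6 + 4))) = 63*(2*14) + (-7 + 9*(7/10)) = 63*28 + (-7 + 9*(7*(1/10))) = 1764 + (-7 + 9*(7/10)) = 1764 + (-7 + 63/10) = 1764 - 7/10 = 17633/10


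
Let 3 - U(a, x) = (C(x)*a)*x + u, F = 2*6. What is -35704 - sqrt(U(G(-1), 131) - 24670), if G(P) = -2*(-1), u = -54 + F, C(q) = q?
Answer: -35704 - 7*I*sqrt(1203) ≈ -35704.0 - 242.79*I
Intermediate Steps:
F = 12
u = -42 (u = -54 + 12 = -42)
G(P) = 2
U(a, x) = 45 - a*x**2 (U(a, x) = 3 - ((x*a)*x - 42) = 3 - ((a*x)*x - 42) = 3 - (a*x**2 - 42) = 3 - (-42 + a*x**2) = 3 + (42 - a*x**2) = 45 - a*x**2)
-35704 - sqrt(U(G(-1), 131) - 24670) = -35704 - sqrt((45 - 1*2*131**2) - 24670) = -35704 - sqrt((45 - 1*2*17161) - 24670) = -35704 - sqrt((45 - 34322) - 24670) = -35704 - sqrt(-34277 - 24670) = -35704 - sqrt(-58947) = -35704 - 7*I*sqrt(1203)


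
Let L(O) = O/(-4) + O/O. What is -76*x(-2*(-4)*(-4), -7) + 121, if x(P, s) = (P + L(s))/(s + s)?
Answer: -529/14 ≈ -37.786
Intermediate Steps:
L(O) = 1 - O/4 (L(O) = O*(-¼) + 1 = -O/4 + 1 = 1 - O/4)
x(P, s) = (1 + P - s/4)/(2*s) (x(P, s) = (P + (1 - s/4))/(s + s) = (1 + P - s/4)/((2*s)) = (1 + P - s/4)*(1/(2*s)) = (1 + P - s/4)/(2*s))
-76*x(-2*(-4)*(-4), -7) + 121 = -19*(4 - 1*(-7) + 4*(-2*(-4)*(-4)))/(2*(-7)) + 121 = -19*(-1)*(4 + 7 + 4*(8*(-4)))/(2*7) + 121 = -19*(-1)*(4 + 7 + 4*(-32))/(2*7) + 121 = -19*(-1)*(4 + 7 - 128)/(2*7) + 121 = -19*(-1)*(-117)/(2*7) + 121 = -76*117/56 + 121 = -2223/14 + 121 = -529/14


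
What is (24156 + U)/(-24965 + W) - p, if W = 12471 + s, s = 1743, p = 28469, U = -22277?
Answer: -306072098/10751 ≈ -28469.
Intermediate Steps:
W = 14214 (W = 12471 + 1743 = 14214)
(24156 + U)/(-24965 + W) - p = (24156 - 22277)/(-24965 + 14214) - 1*28469 = 1879/(-10751) - 28469 = 1879*(-1/10751) - 28469 = -1879/10751 - 28469 = -306072098/10751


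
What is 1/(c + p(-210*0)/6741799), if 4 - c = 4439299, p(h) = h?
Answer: -1/4439295 ≈ -2.2526e-7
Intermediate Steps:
c = -4439295 (c = 4 - 1*4439299 = 4 - 4439299 = -4439295)
1/(c + p(-210*0)/6741799) = 1/(-4439295 - 210*0/6741799) = 1/(-4439295 + 0*(1/6741799)) = 1/(-4439295 + 0) = 1/(-4439295) = -1/4439295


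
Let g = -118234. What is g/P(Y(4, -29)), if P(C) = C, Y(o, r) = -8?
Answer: 59117/4 ≈ 14779.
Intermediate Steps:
g/P(Y(4, -29)) = -118234/(-8) = -118234*(-1/8) = 59117/4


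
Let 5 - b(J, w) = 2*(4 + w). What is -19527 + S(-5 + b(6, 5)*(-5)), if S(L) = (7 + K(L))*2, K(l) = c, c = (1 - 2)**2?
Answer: -19511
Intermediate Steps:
c = 1 (c = (-1)**2 = 1)
K(l) = 1
b(J, w) = -3 - 2*w (b(J, w) = 5 - 2*(4 + w) = 5 - (8 + 2*w) = 5 + (-8 - 2*w) = -3 - 2*w)
S(L) = 16 (S(L) = (7 + 1)*2 = 8*2 = 16)
-19527 + S(-5 + b(6, 5)*(-5)) = -19527 + 16 = -19511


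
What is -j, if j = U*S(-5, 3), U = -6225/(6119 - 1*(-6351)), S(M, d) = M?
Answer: -6225/2494 ≈ -2.4960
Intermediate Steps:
U = -1245/2494 (U = -6225/(6119 + 6351) = -6225/12470 = -6225*1/12470 = -1245/2494 ≈ -0.49920)
j = 6225/2494 (j = -1245/2494*(-5) = 6225/2494 ≈ 2.4960)
-j = -1*6225/2494 = -6225/2494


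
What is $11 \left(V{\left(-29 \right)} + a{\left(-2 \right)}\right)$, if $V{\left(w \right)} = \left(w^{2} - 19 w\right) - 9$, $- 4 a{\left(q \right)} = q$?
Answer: $\frac{30437}{2} \approx 15219.0$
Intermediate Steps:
$a{\left(q \right)} = - \frac{q}{4}$
$V{\left(w \right)} = -9 + w^{2} - 19 w$
$11 \left(V{\left(-29 \right)} + a{\left(-2 \right)}\right) = 11 \left(\left(-9 + \left(-29\right)^{2} - -551\right) - - \frac{1}{2}\right) = 11 \left(\left(-9 + 841 + 551\right) + \frac{1}{2}\right) = 11 \left(1383 + \frac{1}{2}\right) = 11 \cdot \frac{2767}{2} = \frac{30437}{2}$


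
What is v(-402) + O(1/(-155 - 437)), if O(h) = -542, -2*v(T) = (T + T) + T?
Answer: 61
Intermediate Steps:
v(T) = -3*T/2 (v(T) = -((T + T) + T)/2 = -(2*T + T)/2 = -3*T/2)
v(-402) + O(1/(-155 - 437)) = -3/2*(-402) - 542 = 603 - 542 = 61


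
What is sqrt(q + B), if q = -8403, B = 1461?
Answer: I*sqrt(6942) ≈ 83.319*I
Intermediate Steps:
sqrt(q + B) = sqrt(-8403 + 1461) = sqrt(-6942) = I*sqrt(6942)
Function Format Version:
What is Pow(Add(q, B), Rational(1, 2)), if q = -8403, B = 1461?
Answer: Mul(I, Pow(6942, Rational(1, 2))) ≈ Mul(83.319, I)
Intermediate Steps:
Pow(Add(q, B), Rational(1, 2)) = Pow(Add(-8403, 1461), Rational(1, 2)) = Pow(-6942, Rational(1, 2)) = Mul(I, Pow(6942, Rational(1, 2)))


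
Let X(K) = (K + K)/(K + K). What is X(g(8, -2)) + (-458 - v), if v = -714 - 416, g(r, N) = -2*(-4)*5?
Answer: 673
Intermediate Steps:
g(r, N) = 40 (g(r, N) = 8*5 = 40)
X(K) = 1 (X(K) = (2*K)/((2*K)) = (2*K)*(1/(2*K)) = 1)
v = -1130
X(g(8, -2)) + (-458 - v) = 1 + (-458 - 1*(-1130)) = 1 + (-458 + 1130) = 1 + 672 = 673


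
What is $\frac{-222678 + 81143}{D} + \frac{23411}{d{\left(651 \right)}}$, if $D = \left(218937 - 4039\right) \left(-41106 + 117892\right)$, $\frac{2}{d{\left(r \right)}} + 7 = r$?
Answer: $\frac{124391371103299641}{16501157828} \approx 7.5383 \cdot 10^{6}$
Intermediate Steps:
$d{\left(r \right)} = \frac{2}{-7 + r}$
$D = 16501157828$ ($D = 214898 \cdot 76786 = 16501157828$)
$\frac{-222678 + 81143}{D} + \frac{23411}{d{\left(651 \right)}} = \frac{-222678 + 81143}{16501157828} + \frac{23411}{2 \frac{1}{-7 + 651}} = \left(-141535\right) \frac{1}{16501157828} + \frac{23411}{2 \cdot \frac{1}{644}} = - \frac{141535}{16501157828} + \frac{23411}{2 \cdot \frac{1}{644}} = - \frac{141535}{16501157828} + 23411 \frac{1}{\frac{1}{322}} = - \frac{141535}{16501157828} + 23411 \cdot 322 = - \frac{141535}{16501157828} + 7538342 = \frac{124391371103299641}{16501157828}$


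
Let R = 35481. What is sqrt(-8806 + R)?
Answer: 5*sqrt(1067) ≈ 163.32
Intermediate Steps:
sqrt(-8806 + R) = sqrt(-8806 + 35481) = sqrt(26675) = 5*sqrt(1067)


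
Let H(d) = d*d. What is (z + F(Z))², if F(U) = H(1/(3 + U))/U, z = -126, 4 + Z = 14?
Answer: 45343017721/2856100 ≈ 15876.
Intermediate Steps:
Z = 10 (Z = -4 + 14 = 10)
H(d) = d²
F(U) = 1/(U*(3 + U)²) (F(U) = (1/(3 + U))²/U = 1/((3 + U)²*U) = 1/(U*(3 + U)²))
(z + F(Z))² = (-126 + 1/(10*(3 + 10)²))² = (-126 + (⅒)/13²)² = (-126 + (⅒)*(1/169))² = (-126 + 1/1690)² = (-212939/1690)² = 45343017721/2856100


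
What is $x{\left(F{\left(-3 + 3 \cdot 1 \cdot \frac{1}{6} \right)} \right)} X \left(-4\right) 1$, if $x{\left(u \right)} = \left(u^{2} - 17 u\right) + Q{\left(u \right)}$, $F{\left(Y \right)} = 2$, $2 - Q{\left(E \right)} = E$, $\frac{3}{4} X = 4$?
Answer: $640$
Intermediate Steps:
$X = \frac{16}{3}$ ($X = \frac{4}{3} \cdot 4 = \frac{16}{3} \approx 5.3333$)
$Q{\left(E \right)} = 2 - E$
$x{\left(u \right)} = 2 + u^{2} - 18 u$ ($x{\left(u \right)} = \left(u^{2} - 17 u\right) - \left(-2 + u\right) = 2 + u^{2} - 18 u$)
$x{\left(F{\left(-3 + 3 \cdot 1 \cdot \frac{1}{6} \right)} \right)} X \left(-4\right) 1 = \left(2 + 2^{2} - 36\right) \frac{16}{3} \left(-4\right) 1 = \left(2 + 4 - 36\right) \left(\left(- \frac{64}{3}\right) 1\right) = \left(-30\right) \left(- \frac{64}{3}\right) = 640$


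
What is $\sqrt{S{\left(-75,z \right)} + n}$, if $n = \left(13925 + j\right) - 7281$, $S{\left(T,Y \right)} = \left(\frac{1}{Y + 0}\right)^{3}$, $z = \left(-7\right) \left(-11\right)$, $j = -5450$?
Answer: $\frac{\sqrt{41972731031}}{5929} \approx 34.554$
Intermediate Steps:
$z = 77$
$S{\left(T,Y \right)} = \frac{1}{Y^{3}}$ ($S{\left(T,Y \right)} = \left(\frac{1}{Y}\right)^{3} = \frac{1}{Y^{3}}$)
$n = 1194$ ($n = \left(13925 - 5450\right) - 7281 = 8475 - 7281 = 1194$)
$\sqrt{S{\left(-75,z \right)} + n} = \sqrt{\frac{1}{456533} + 1194} = \sqrt{\frac{545100403}{456533}} = \frac{\sqrt{41972731031}}{5929}$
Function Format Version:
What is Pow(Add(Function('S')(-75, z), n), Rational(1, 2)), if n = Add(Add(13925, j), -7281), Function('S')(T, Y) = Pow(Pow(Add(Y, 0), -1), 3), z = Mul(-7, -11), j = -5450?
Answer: Mul(Rational(1, 5929), Pow(41972731031, Rational(1, 2))) ≈ 34.554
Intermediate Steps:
z = 77
Function('S')(T, Y) = Pow(Y, -3) (Function('S')(T, Y) = Pow(Pow(Y, -1), 3) = Pow(Y, -3))
n = 1194 (n = Add(Add(13925, -5450), -7281) = Add(8475, -7281) = 1194)
Pow(Add(Function('S')(-75, z), n), Rational(1, 2)) = Pow(Add(Pow(77, -3), 1194), Rational(1, 2)) = Pow(Add(Rational(1, 456533), 1194), Rational(1, 2)) = Pow(Rational(545100403, 456533), Rational(1, 2)) = Mul(Rational(1, 5929), Pow(41972731031, Rational(1, 2)))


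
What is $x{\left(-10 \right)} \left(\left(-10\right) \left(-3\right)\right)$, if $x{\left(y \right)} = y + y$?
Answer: $-600$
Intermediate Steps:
$x{\left(y \right)} = 2 y$
$x{\left(-10 \right)} \left(\left(-10\right) \left(-3\right)\right) = 2 \left(-10\right) \left(\left(-10\right) \left(-3\right)\right) = \left(-20\right) 30 = -600$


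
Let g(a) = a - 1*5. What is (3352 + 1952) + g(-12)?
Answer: 5287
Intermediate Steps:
g(a) = -5 + a (g(a) = a - 5 = -5 + a)
(3352 + 1952) + g(-12) = (3352 + 1952) + (-5 - 12) = 5304 - 17 = 5287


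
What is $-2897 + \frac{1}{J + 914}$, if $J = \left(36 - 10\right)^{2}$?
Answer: $- \frac{4606229}{1590} \approx -2897.0$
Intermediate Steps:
$J = 676$ ($J = 26^{2} = 676$)
$-2897 + \frac{1}{J + 914} = -2897 + \frac{1}{676 + 914} = -2897 + \frac{1}{1590} = - \frac{4606229}{1590}$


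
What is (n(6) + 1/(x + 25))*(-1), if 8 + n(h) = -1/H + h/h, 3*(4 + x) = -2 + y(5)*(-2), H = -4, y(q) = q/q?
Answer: 1581/236 ≈ 6.6992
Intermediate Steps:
y(q) = 1
x = -16/3 (x = -4 + (-2 + 1*(-2))/3 = -4 + (-2 - 2)/3 = -4 + (⅓)*(-4) = -4 - 4/3 = -16/3 ≈ -5.3333)
n(h) = -27/4 (n(h) = -8 + (-1/(-4) + h/h) = -8 + (-1*(-¼) + 1) = -8 + (¼ + 1) = -8 + 5/4 = -27/4)
(n(6) + 1/(x + 25))*(-1) = (-27/4 + 1/(-16/3 + 25))*(-1) = (-27/4 + 1/(59/3))*(-1) = (-27/4 + 3/59)*(-1) = -1581/236*(-1) = 1581/236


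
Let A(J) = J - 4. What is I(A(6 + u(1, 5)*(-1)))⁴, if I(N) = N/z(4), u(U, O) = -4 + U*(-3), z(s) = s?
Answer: 6561/256 ≈ 25.629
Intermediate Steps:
u(U, O) = -4 - 3*U
A(J) = -4 + J
I(N) = N/4
I(A(6 + u(1, 5)*(-1)))⁴ = ((-4 + (6 + (-4 - 3*1)*(-1)))/4)⁴ = ((-4 + (6 + (-4 - 3)*(-1)))/4)⁴ = ((-4 + (6 - 7*(-1)))/4)⁴ = ((-4 + (6 + 7))/4)⁴ = ((-4 + 13)/4)⁴ = ((¼)*9)⁴ = (9/4)⁴ = 6561/256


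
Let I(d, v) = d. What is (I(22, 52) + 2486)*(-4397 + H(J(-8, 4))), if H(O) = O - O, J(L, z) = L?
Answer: -11027676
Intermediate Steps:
H(O) = 0
(I(22, 52) + 2486)*(-4397 + H(J(-8, 4))) = (22 + 2486)*(-4397 + 0) = 2508*(-4397) = -11027676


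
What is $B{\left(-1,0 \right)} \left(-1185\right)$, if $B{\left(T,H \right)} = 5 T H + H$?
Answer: $0$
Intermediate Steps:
$B{\left(T,H \right)} = H + 5 H T$ ($B{\left(T,H \right)} = 5 H T + H = H + 5 H T$)
$B{\left(-1,0 \right)} \left(-1185\right) = 0 \left(1 + 5 \left(-1\right)\right) \left(-1185\right) = 0 \left(1 - 5\right) \left(-1185\right) = 0 \left(-4\right) \left(-1185\right) = 0 \left(-1185\right) = 0$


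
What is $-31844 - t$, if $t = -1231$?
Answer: $-30613$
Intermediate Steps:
$-31844 - t = -31844 - -1231 = -31844 + 1231 = -30613$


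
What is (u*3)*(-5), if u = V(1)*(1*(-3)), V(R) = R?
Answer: 45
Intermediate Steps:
u = -3 (u = 1*(1*(-3)) = 1*(-3) = -3)
(u*3)*(-5) = -3*3*(-5) = -9*(-5) = 45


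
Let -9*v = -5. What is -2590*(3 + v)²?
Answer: -2652160/81 ≈ -32743.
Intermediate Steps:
v = 5/9 (v = -⅑*(-5) = 5/9 ≈ 0.55556)
-2590*(3 + v)² = -2590*(3 + 5/9)² = -2590*(32/9)² = -2590*1024/81 = -2652160/81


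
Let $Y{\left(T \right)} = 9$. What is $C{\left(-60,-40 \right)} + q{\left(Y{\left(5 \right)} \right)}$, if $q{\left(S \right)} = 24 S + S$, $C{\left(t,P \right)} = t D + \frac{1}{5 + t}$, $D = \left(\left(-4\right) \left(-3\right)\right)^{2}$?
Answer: $- \frac{462826}{55} \approx -8415.0$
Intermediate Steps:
$D = 144$ ($D = 12^{2} = 144$)
$C{\left(t,P \right)} = \frac{1}{5 + t} + 144 t$ ($C{\left(t,P \right)} = t 144 + \frac{1}{5 + t} = 144 t + \frac{1}{5 + t} = \frac{1}{5 + t} + 144 t$)
$q{\left(S \right)} = 25 S$
$C{\left(-60,-40 \right)} + q{\left(Y{\left(5 \right)} \right)} = \frac{1 + 144 \left(-60\right)^{2} + 720 \left(-60\right)}{5 - 60} + 25 \cdot 9 = \frac{1 + 144 \cdot 3600 - 43200}{-55} + 225 = - \frac{1 + 518400 - 43200}{55} + 225 = \left(- \frac{1}{55}\right) 475201 + 225 = - \frac{475201}{55} + 225 = - \frac{462826}{55}$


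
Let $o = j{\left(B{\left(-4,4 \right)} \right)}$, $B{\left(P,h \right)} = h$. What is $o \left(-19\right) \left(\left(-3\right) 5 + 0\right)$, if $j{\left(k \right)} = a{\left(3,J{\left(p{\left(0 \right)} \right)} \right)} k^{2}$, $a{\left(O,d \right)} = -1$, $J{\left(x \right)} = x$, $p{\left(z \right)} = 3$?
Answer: $-4560$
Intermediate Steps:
$j{\left(k \right)} = - k^{2}$
$o = -16$ ($o = - 4^{2} = \left(-1\right) 16 = -16$)
$o \left(-19\right) \left(\left(-3\right) 5 + 0\right) = \left(-16\right) \left(-19\right) \left(\left(-3\right) 5 + 0\right) = 304 \left(-15 + 0\right) = 304 \left(-15\right) = -4560$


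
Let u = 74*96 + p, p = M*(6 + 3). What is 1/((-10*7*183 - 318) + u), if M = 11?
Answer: -1/5925 ≈ -0.00016878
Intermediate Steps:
p = 99 (p = 11*(6 + 3) = 11*9 = 99)
u = 7203 (u = 74*96 + 99 = 7104 + 99 = 7203)
1/((-10*7*183 - 318) + u) = 1/((-10*7*183 - 318) + 7203) = 1/((-70*183 - 318) + 7203) = 1/((-12810 - 318) + 7203) = 1/(-13128 + 7203) = 1/(-5925) = -1/5925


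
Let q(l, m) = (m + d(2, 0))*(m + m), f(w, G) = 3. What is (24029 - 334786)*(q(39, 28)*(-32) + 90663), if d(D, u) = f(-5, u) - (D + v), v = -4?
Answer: -9797235939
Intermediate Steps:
d(D, u) = 7 - D (d(D, u) = 3 - (D - 4) = 3 - (-4 + D) = 3 + (4 - D) = 7 - D)
q(l, m) = 2*m*(5 + m) (q(l, m) = (m + (7 - 1*2))*(m + m) = (m + (7 - 2))*(2*m) = (m + 5)*(2*m) = (5 + m)*(2*m) = 2*m*(5 + m))
(24029 - 334786)*(q(39, 28)*(-32) + 90663) = (24029 - 334786)*((2*28*(5 + 28))*(-32) + 90663) = -310757*((2*28*33)*(-32) + 90663) = -310757*(1848*(-32) + 90663) = -310757*(-59136 + 90663) = -310757*31527 = -9797235939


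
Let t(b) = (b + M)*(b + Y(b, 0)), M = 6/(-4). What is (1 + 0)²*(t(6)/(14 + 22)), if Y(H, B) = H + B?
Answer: 3/2 ≈ 1.5000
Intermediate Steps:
M = -3/2 (M = 6*(-¼) = -3/2 ≈ -1.5000)
Y(H, B) = B + H
t(b) = 2*b*(-3/2 + b) (t(b) = (b - 3/2)*(b + (0 + b)) = (-3/2 + b)*(b + b) = (-3/2 + b)*(2*b) = 2*b*(-3/2 + b))
(1 + 0)²*(t(6)/(14 + 22)) = (1 + 0)²*((6*(-3 + 2*6))/(14 + 22)) = 1²*((6*(-3 + 12))/36) = 1*((6*9)*(1/36)) = 1*(54*(1/36)) = 1*(3/2) = 3/2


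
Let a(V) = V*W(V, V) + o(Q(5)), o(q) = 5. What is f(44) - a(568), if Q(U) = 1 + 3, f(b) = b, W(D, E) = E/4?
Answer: -80617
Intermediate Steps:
W(D, E) = E/4 (W(D, E) = E*(1/4) = E/4)
Q(U) = 4
a(V) = 5 + V**2/4 (a(V) = V*(V/4) + 5 = V**2/4 + 5 = 5 + V**2/4)
f(44) - a(568) = 44 - (5 + (1/4)*568**2) = 44 - (5 + (1/4)*322624) = 44 - (5 + 80656) = 44 - 1*80661 = 44 - 80661 = -80617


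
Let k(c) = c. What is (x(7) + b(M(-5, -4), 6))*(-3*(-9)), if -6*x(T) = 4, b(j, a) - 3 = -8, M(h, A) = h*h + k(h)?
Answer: -153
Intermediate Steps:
M(h, A) = h + h² (M(h, A) = h*h + h = h² + h = h + h²)
b(j, a) = -5 (b(j, a) = 3 - 8 = -5)
x(T) = -⅔ (x(T) = -⅙*4 = -⅔)
(x(7) + b(M(-5, -4), 6))*(-3*(-9)) = (-⅔ - 5)*(-3*(-9)) = -17/3*27 = -153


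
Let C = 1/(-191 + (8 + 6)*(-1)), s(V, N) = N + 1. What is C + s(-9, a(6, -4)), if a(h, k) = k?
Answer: -616/205 ≈ -3.0049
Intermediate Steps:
s(V, N) = 1 + N
C = -1/205 (C = 1/(-191 + 14*(-1)) = 1/(-191 - 14) = 1/(-205) = -1/205 ≈ -0.0048781)
C + s(-9, a(6, -4)) = -1/205 + (1 - 4) = -1/205 - 3 = -616/205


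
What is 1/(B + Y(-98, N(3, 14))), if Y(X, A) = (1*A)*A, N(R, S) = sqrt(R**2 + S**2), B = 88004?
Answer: 1/88209 ≈ 1.1337e-5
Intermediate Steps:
Y(X, A) = A**2 (Y(X, A) = A*A = A**2)
1/(B + Y(-98, N(3, 14))) = 1/(88004 + (sqrt(3**2 + 14**2))**2) = 1/(88004 + (sqrt(9 + 196))**2) = 1/(88004 + (sqrt(205))**2) = 1/(88004 + 205) = 1/88209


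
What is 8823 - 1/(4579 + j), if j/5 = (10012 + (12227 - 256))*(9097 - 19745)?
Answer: 10326177518644/1170370341 ≈ 8823.0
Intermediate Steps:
j = -1170374920 (j = 5*((10012 + (12227 - 256))*(9097 - 19745)) = 5*((10012 + 11971)*(-10648)) = 5*(21983*(-10648)) = 5*(-234074984) = -1170374920)
8823 - 1/(4579 + j) = 8823 - 1/(4579 - 1170374920) = 8823 - 1/(-1170370341) = 8823 - 1*(-1/1170370341) = 8823 + 1/1170370341 = 10326177518644/1170370341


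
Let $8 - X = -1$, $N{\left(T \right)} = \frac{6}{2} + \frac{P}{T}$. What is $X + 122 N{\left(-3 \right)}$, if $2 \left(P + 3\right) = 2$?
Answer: $\frac{1369}{3} \approx 456.33$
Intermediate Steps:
$P = -2$ ($P = -3 + \frac{1}{2} \cdot 2 = -3 + 1 = -2$)
$N{\left(T \right)} = 3 - \frac{2}{T}$ ($N{\left(T \right)} = \frac{6}{2} - \frac{2}{T} = 6 \cdot \frac{1}{2} - \frac{2}{T} = 3 - \frac{2}{T}$)
$X = 9$ ($X = 8 - -1 = 8 + 1 = 9$)
$X + 122 N{\left(-3 \right)} = 9 + 122 \left(3 - \frac{2}{-3}\right) = 9 + 122 \left(3 - - \frac{2}{3}\right) = 9 + 122 \left(3 + \frac{2}{3}\right) = 9 + 122 \cdot \frac{11}{3} = 9 + \frac{1342}{3} = \frac{1369}{3}$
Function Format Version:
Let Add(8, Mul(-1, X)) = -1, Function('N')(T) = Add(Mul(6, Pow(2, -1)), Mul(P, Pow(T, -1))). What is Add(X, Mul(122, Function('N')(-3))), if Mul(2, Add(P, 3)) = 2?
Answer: Rational(1369, 3) ≈ 456.33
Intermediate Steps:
P = -2 (P = Add(-3, Mul(Rational(1, 2), 2)) = Add(-3, 1) = -2)
Function('N')(T) = Add(3, Mul(-2, Pow(T, -1))) (Function('N')(T) = Add(Mul(6, Pow(2, -1)), Mul(-2, Pow(T, -1))) = Add(Mul(6, Rational(1, 2)), Mul(-2, Pow(T, -1))) = Add(3, Mul(-2, Pow(T, -1))))
X = 9 (X = Add(8, Mul(-1, -1)) = Add(8, 1) = 9)
Add(X, Mul(122, Function('N')(-3))) = Add(9, Mul(122, Add(3, Mul(-2, Pow(-3, -1))))) = Add(9, Mul(122, Add(3, Mul(-2, Rational(-1, 3))))) = Add(9, Mul(122, Add(3, Rational(2, 3)))) = Add(9, Mul(122, Rational(11, 3))) = Add(9, Rational(1342, 3)) = Rational(1369, 3)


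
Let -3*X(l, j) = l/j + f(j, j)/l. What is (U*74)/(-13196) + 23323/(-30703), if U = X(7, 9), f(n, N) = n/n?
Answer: -14509202734/19143658233 ≈ -0.75791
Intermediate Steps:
f(n, N) = 1
X(l, j) = -1/(3*l) - l/(3*j) (X(l, j) = -(l/j + 1/l)/3 = -(1/l + l/j)/3 = -1/(3*l) - l/(3*j))
U = -58/189 (U = (⅓)*(-1*9 - 1*7²)/(9*7) = (⅓)*(⅑)*(⅐)*(-9 - 1*49) = (⅓)*(⅑)*(⅐)*(-9 - 49) = (⅓)*(⅑)*(⅐)*(-58) = -58/189 ≈ -0.30688)
(U*74)/(-13196) + 23323/(-30703) = -58/189*74/(-13196) + 23323/(-30703) = -4292/189*(-1/13196) + 23323*(-1/30703) = 1073/623511 - 23323/30703 = -14509202734/19143658233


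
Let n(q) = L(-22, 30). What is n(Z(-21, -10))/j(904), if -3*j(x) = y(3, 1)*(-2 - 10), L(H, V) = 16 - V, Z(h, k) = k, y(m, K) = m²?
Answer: -7/18 ≈ -0.38889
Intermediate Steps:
j(x) = 36 (j(x) = -3²*(-2 - 10)/3 = -3*(-12) = -⅓*(-108) = 36)
n(q) = -14 (n(q) = 16 - 1*30 = 16 - 30 = -14)
n(Z(-21, -10))/j(904) = -14/36 = -14*1/36 = -7/18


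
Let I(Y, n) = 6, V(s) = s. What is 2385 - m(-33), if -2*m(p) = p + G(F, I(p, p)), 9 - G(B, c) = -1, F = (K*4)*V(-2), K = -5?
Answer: 4747/2 ≈ 2373.5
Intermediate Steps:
F = 40 (F = -5*4*(-2) = -20*(-2) = 40)
G(B, c) = 10 (G(B, c) = 9 - 1*(-1) = 9 + 1 = 10)
m(p) = -5 - p/2 (m(p) = -(p + 10)/2 = -(10 + p)/2 = -5 - p/2)
2385 - m(-33) = 2385 - (-5 - 1/2*(-33)) = 2385 - (-5 + 33/2) = 2385 - 1*23/2 = 2385 - 23/2 = 4747/2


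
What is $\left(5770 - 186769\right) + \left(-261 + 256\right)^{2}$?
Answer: $-180974$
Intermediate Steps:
$\left(5770 - 186769\right) + \left(-261 + 256\right)^{2} = -180999 + \left(-5\right)^{2} = -180999 + 25 = -180974$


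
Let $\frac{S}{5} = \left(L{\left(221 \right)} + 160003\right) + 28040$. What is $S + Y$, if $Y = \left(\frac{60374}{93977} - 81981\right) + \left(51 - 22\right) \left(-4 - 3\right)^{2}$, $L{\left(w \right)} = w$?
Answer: $\frac{80891702894}{93977} \approx 8.6076 \cdot 10^{5}$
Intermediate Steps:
$Y = - \frac{7570726746}{93977}$ ($Y = \left(60374 \cdot \frac{1}{93977} - 81981\right) + 29 \left(-7\right)^{2} = \left(\frac{60374}{93977} - 81981\right) + 29 \cdot 49 = - \frac{7704268063}{93977} + 1421 = - \frac{7570726746}{93977} \approx -80559.0$)
$S = 941320$ ($S = 5 \left(\left(221 + 160003\right) + 28040\right) = 5 \left(160224 + 28040\right) = 5 \cdot 188264 = 941320$)
$S + Y = 941320 - \frac{7570726746}{93977} = \frac{80891702894}{93977}$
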